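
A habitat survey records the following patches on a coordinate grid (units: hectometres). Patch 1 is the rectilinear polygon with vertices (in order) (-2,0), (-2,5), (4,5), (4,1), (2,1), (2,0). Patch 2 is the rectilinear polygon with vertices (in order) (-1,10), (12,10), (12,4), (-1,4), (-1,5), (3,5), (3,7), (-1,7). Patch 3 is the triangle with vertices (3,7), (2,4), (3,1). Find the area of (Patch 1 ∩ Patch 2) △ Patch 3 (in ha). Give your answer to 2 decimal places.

6.33

|Patch 1 ∩ Patch 2| = 5.
|(Patch 1 ∩ Patch 2) ∩ Patch 3| = 0.8333.
|(Patch 1 ∩ Patch 2) △ Patch 3| = 5 + 3 − 1.6667 = 6.33.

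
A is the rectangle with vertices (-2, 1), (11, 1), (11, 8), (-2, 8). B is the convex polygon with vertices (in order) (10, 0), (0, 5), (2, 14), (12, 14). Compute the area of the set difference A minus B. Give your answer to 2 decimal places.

33.57

|A| = 91, |A∩B| = 57.4286.
|A ∖ B| = |A| − |A∩B| = 91 − 57.4286 = 33.57.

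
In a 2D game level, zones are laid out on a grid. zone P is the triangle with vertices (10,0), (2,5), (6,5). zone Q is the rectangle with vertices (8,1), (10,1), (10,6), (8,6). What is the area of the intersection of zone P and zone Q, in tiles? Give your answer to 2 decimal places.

The intersection is the polygon with vertices (8,1.25), (8,2.5), (9.2,1), (8.4,1).
By the shoelace formula its area is 0.85.

0.85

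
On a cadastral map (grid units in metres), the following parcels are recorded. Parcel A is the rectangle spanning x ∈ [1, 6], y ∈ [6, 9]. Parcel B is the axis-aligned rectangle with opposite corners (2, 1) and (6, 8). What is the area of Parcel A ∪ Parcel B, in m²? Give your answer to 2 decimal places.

By inclusion–exclusion:
Individual areas: |Parcel A| = 15, |Parcel B| = 28.
|Parcel A∩Parcel B|: x∈[2,6], y∈[6,8] → 4·2 = 8.
|Parcel A ∪ Parcel B| = 43 − 8 = 35.00.

35.00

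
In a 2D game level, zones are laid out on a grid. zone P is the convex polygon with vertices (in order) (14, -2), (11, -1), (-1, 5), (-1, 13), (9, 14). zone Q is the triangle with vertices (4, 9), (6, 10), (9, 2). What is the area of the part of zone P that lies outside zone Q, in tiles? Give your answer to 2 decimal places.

136.00

|zone P| = 145.5, |zone P∩zone Q| = 9.5.
|zone P ∖ zone Q| = |zone P| − |zone P∩zone Q| = 145.5 − 9.5 = 136.00.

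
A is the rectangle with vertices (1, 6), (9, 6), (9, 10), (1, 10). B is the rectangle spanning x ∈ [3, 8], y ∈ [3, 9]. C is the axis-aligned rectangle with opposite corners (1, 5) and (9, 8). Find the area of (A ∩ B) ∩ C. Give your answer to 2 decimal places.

10.00

The region (A ∩ B) ∩ C is the polygon with vertices (3,8), (8,8), (8,6), (3,6).
By the shoelace formula its area is 10.00.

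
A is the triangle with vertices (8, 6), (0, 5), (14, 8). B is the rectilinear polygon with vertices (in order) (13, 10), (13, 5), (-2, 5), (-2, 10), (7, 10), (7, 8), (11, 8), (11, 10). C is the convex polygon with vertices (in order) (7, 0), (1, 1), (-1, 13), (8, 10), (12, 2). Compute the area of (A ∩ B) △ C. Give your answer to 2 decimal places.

102.75

|A ∩ B| = 4.9405.
|(A ∩ B) ∩ C| = 3.8432.
|(A ∩ B) △ C| = 4.9405 + 105.5 − 7.6865 = 102.75.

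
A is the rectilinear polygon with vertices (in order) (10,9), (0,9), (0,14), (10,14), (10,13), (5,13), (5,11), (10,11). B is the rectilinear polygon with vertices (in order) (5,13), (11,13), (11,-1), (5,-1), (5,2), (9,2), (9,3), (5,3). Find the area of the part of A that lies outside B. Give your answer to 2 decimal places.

|A| = 40, |A∩B| = 10.
|A ∖ B| = |A| − |A∩B| = 40 − 10 = 30.00.

30.00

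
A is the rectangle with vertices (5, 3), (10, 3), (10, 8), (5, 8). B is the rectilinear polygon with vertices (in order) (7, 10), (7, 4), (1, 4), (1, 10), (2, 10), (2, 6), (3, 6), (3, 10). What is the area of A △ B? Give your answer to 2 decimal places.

|A| = 25, |B| = 32, |A∩B| = 8.
|A △ B| = |A| + |B| − 2·|A∩B| = 25 + 32 − 16 = 41.00.

41.00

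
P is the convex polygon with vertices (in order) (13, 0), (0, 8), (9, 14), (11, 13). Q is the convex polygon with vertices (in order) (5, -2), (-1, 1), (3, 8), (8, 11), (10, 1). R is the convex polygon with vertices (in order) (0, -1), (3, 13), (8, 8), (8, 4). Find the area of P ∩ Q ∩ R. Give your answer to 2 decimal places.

The intersection is the polygon with vertices (3,8), (6.125,9.875), (8,8), (8,4), (7.256,3.535), (2.22,6.634).
By the shoelace formula its area is 21.99.

21.99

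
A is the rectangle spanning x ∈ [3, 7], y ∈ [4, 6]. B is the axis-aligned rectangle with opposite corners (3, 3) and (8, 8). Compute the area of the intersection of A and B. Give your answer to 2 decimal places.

8.00

|A∩B|: x∈[3,7], y∈[4,6] → 4·2 = 8.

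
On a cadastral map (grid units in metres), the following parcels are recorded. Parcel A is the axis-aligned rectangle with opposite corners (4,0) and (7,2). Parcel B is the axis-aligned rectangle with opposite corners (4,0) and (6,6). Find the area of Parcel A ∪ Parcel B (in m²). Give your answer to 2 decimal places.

14.00

By inclusion–exclusion:
Individual areas: |Parcel A| = 6, |Parcel B| = 12.
|Parcel A∩Parcel B|: x∈[4,6], y∈[0,2] → 2·2 = 4.
|Parcel A ∪ Parcel B| = 18 − 4 = 14.00.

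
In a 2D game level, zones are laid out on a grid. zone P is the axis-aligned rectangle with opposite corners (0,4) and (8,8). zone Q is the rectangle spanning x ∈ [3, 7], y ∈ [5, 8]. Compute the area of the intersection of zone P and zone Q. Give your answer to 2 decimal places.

12.00

|zone P∩zone Q|: x∈[3,7], y∈[5,8] → 4·3 = 12.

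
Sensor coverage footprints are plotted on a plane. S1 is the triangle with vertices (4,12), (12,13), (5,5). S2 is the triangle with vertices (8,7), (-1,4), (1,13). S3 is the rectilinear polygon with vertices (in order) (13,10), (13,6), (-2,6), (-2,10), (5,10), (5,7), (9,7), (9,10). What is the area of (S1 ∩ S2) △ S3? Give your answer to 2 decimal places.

|S1 ∩ S2| = 6.2397.
|(S1 ∩ S2) ∩ S3| = 2.7395.
|(S1 ∩ S2) △ S3| = 6.2397 + 48 − 5.479 = 48.76.

48.76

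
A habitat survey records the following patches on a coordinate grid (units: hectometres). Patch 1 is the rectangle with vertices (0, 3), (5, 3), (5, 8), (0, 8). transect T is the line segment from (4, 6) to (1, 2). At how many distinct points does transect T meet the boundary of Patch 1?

1

The segment meets the boundary at (1.75,3).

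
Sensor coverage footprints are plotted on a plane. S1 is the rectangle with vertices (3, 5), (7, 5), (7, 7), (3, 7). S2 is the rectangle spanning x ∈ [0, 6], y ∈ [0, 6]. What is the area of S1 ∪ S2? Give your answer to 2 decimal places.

41.00

By inclusion–exclusion:
Individual areas: |S1| = 8, |S2| = 36.
|S1∩S2|: x∈[3,6], y∈[5,6] → 3·1 = 3.
|S1 ∪ S2| = 44 − 3 = 41.00.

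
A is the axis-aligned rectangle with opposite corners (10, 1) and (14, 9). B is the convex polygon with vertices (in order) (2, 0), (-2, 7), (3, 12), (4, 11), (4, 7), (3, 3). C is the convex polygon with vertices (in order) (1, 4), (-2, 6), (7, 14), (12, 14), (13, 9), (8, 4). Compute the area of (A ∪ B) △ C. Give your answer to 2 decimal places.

110.35

|A ∪ B| = 70.5.
|(A ∪ B) ∩ C| = 28.0735.
|(A ∪ B) △ C| = 70.5 + 96 − 56.147 = 110.35.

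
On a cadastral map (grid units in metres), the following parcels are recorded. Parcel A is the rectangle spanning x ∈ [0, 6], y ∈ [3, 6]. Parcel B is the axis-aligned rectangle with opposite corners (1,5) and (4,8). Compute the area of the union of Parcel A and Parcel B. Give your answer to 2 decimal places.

24.00

By inclusion–exclusion:
Individual areas: |Parcel A| = 18, |Parcel B| = 9.
|Parcel A∩Parcel B|: x∈[1,4], y∈[5,6] → 3·1 = 3.
|Parcel A ∪ Parcel B| = 27 − 3 = 24.00.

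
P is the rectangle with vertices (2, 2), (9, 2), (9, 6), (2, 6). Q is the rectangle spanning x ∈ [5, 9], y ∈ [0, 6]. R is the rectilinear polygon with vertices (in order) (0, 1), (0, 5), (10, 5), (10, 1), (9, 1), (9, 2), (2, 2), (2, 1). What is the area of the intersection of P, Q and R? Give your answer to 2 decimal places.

12.00

The intersection is the polygon with vertices (5,2), (5,5), (9,5), (9,2).
By the shoelace formula its area is 12.00.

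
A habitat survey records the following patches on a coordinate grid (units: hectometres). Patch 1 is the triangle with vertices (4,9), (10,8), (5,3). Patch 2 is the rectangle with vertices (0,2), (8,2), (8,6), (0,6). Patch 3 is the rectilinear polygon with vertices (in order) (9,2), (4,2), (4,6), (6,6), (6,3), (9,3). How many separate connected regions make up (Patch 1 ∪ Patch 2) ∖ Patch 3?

2

(Patch 1 ∪ Patch 2) ∖ Patch 3 splits into 2 disjoint pieces (area 18.25, area 16).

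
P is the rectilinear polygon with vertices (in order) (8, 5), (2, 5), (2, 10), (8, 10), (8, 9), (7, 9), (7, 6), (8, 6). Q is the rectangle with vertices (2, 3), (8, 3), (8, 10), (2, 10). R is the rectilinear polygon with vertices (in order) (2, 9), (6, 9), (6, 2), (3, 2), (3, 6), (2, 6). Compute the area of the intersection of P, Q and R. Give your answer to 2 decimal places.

The intersection is the polygon with vertices (2,9), (6,9), (6,5), (3,5), (3,6), (2,6).
By the shoelace formula its area is 15.00.

15.00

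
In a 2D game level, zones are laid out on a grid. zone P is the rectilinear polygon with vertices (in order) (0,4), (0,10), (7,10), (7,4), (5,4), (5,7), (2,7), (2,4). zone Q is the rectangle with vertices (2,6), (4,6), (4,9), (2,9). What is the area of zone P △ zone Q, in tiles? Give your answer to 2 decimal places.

31.00

|zone P| = 33, |zone Q| = 6, |zone P∩zone Q| = 4.
|zone P △ zone Q| = |zone P| + |zone Q| − 2·|zone P∩zone Q| = 33 + 6 − 8 = 31.00.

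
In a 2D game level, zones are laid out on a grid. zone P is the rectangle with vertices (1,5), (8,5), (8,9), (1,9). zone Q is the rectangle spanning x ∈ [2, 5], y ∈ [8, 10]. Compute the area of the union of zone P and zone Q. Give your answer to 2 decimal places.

By inclusion–exclusion:
Individual areas: |zone P| = 28, |zone Q| = 6.
|zone P∩zone Q|: x∈[2,5], y∈[8,9] → 3·1 = 3.
|zone P ∪ zone Q| = 34 − 3 = 31.00.

31.00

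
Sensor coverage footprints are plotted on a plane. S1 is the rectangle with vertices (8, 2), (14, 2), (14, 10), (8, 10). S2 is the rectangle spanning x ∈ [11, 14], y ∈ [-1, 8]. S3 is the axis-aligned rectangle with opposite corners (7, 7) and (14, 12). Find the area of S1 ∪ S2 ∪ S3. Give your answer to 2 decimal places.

By inclusion–exclusion:
Individual areas: |S1| = 48, |S2| = 27, |S3| = 35.
|S1∩S2|: x∈[11,14], y∈[2,8] → 3·6 = 18.
|S1∩S3|: x∈[8,14], y∈[7,10] → 6·3 = 18.
|S2∩S3|: x∈[11,14], y∈[7,8] → 3·1 = 3.
|S1∩S2∩S3| = 3.
|S1 ∪ S2 ∪ S3| = 110 − 39 + 3 = 74.00.

74.00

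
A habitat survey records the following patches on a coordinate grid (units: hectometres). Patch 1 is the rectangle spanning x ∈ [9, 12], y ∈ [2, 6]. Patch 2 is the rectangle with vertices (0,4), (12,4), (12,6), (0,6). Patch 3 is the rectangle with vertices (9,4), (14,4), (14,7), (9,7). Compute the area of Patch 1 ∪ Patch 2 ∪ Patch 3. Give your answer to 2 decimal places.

39.00

By inclusion–exclusion:
Individual areas: |Patch 1| = 12, |Patch 2| = 24, |Patch 3| = 15.
|Patch 1∩Patch 2|: x∈[9,12], y∈[4,6] → 3·2 = 6.
|Patch 1∩Patch 3|: x∈[9,12], y∈[4,6] → 3·2 = 6.
|Patch 2∩Patch 3|: x∈[9,12], y∈[4,6] → 3·2 = 6.
|Patch 1∩Patch 2∩Patch 3| = 6.
|Patch 1 ∪ Patch 2 ∪ Patch 3| = 51 − 18 + 6 = 39.00.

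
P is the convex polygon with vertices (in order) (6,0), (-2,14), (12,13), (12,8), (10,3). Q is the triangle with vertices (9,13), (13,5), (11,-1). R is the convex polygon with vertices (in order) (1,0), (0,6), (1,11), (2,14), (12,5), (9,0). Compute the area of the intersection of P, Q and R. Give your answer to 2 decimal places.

1.70

The intersection is the polygon with vertices (9.869,6.918), (11.118,5.794), (10.316,3.789).
By the shoelace formula its area is 1.70.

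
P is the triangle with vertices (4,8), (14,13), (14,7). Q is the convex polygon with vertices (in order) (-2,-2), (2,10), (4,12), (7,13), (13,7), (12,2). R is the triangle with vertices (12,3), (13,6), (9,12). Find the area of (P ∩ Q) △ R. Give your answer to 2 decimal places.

17.24

|P ∩ Q| = 14.2222.
|(P ∩ Q) ∩ R| = 2.9908.
|(P ∩ Q) △ R| = 14.2222 + 9 − 5.9815 = 17.24.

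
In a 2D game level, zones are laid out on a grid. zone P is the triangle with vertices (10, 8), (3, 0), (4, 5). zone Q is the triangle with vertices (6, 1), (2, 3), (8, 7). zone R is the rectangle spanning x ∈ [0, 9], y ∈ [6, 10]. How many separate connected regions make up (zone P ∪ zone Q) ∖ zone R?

2

(zone P ∪ zone Q) ∖ zone R splits into 2 disjoint pieces (area 16.1994, area 0.3214).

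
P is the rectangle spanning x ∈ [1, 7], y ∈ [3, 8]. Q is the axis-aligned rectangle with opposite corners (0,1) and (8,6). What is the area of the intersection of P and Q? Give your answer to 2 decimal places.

|P∩Q|: x∈[1,7], y∈[3,6] → 6·3 = 18.

18.00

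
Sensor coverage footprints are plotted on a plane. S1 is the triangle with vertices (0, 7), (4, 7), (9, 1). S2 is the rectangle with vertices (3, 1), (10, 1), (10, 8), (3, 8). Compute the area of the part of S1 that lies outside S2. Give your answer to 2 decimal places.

|S1| = 12, |S1∩S2| = 9.
|S1 ∖ S2| = |S1| − |S1∩S2| = 12 − 9 = 3.00.

3.00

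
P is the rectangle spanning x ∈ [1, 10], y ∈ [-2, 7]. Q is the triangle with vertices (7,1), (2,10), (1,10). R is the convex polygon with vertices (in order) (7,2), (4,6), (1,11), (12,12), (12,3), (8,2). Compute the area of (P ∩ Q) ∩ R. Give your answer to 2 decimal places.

The region (P ∩ Q) ∩ R is the polygon with vertices (4.857,4.857), (4,6), (3.4,7), (3.667,7).
By the shoelace formula its area is 0.37.

0.37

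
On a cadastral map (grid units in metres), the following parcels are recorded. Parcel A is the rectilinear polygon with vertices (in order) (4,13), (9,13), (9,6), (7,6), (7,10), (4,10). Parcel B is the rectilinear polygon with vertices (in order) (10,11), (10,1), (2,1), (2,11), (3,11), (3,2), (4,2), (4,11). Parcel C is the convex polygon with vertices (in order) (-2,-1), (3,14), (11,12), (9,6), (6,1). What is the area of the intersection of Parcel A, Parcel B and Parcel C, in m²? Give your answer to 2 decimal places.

13.00

The intersection is the polygon with vertices (7,6), (7,10), (4,10), (4,11), (9,11), (9,6).
By the shoelace formula its area is 13.00.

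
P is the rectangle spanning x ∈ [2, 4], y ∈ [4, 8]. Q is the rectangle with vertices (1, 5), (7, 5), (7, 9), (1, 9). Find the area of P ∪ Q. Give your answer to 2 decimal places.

26.00

By inclusion–exclusion:
Individual areas: |P| = 8, |Q| = 24.
|P∩Q|: x∈[2,4], y∈[5,8] → 2·3 = 6.
|P ∪ Q| = 32 − 6 = 26.00.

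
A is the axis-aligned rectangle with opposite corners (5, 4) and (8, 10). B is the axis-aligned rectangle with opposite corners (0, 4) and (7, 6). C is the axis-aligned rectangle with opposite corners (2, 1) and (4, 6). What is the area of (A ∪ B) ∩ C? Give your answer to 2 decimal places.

The region (A ∪ B) ∩ C is the polygon with vertices (2,4), (2,6), (4,6), (4,4).
By the shoelace formula its area is 4.00.

4.00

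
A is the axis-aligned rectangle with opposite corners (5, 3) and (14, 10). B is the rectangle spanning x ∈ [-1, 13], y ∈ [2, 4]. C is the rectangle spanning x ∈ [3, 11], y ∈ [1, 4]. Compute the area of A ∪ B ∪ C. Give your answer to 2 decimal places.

91.00

By inclusion–exclusion:
Individual areas: |A| = 63, |B| = 28, |C| = 24.
|A∩B|: x∈[5,13], y∈[3,4] → 8·1 = 8.
|A∩C|: x∈[5,11], y∈[3,4] → 6·1 = 6.
|B∩C|: x∈[3,11], y∈[2,4] → 8·2 = 16.
|A∩B∩C| = 6.
|A ∪ B ∪ C| = 115 − 30 + 6 = 91.00.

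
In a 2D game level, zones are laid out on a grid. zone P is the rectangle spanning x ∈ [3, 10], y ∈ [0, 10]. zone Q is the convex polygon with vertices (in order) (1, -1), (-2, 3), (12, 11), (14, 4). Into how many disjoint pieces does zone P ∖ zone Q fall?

zone P ∖ zone Q splits into 2 disjoint pieces (area 7.8769, area 15).

2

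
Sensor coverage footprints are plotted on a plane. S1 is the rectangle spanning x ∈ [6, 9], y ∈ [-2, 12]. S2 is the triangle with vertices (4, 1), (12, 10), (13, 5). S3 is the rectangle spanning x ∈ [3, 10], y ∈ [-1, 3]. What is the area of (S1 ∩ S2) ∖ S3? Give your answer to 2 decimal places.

5.76

|S1 ∩ S2| = 7.1458.
|(S1 ∩ S2) ∩ S3| = 1.3889.
|(S1 ∩ S2) ∖ S3| = 7.1458 − 1.3889 = 5.76.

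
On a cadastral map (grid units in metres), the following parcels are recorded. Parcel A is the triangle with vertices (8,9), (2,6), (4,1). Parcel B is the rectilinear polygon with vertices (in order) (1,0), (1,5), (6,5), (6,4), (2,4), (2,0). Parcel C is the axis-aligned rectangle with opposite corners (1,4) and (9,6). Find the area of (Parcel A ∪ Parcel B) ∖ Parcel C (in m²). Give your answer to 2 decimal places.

|Parcel A ∪ Parcel B| = 23.85.
|(Parcel A ∪ Parcel B) ∩ Parcel C| = 9.05.
|(Parcel A ∪ Parcel B) ∖ Parcel C| = 23.85 − 9.05 = 14.80.

14.80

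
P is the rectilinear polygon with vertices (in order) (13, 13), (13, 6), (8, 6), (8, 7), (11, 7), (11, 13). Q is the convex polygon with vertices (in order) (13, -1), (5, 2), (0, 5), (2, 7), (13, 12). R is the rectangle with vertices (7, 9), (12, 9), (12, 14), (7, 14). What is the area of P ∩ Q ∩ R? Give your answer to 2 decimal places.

The intersection is the polygon with vertices (11,11.091), (12,11.546), (12,9), (11,9).
By the shoelace formula its area is 2.32.

2.32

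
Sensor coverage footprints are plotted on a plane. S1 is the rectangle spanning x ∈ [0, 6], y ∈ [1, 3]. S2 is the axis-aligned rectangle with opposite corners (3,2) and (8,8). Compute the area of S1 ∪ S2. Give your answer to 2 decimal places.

By inclusion–exclusion:
Individual areas: |S1| = 12, |S2| = 30.
|S1∩S2|: x∈[3,6], y∈[2,3] → 3·1 = 3.
|S1 ∪ S2| = 42 − 3 = 39.00.

39.00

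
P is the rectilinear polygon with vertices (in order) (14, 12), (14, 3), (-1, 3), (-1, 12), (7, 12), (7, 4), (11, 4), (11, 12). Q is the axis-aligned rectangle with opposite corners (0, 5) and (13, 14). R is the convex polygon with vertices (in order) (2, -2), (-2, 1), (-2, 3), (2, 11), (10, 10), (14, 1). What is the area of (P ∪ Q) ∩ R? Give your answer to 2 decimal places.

The region (P ∪ Q) ∩ R has outer boundary with vertices (-1,3), (-1,5), (2,11), (10,10), (13.111,3) (shoelace area 85.89).
It has a hole with vertices (11,4), (11,5), (7,5), (7,4) (area 4.00).
Net area = 85.89 − 4.00 = 81.89.

81.89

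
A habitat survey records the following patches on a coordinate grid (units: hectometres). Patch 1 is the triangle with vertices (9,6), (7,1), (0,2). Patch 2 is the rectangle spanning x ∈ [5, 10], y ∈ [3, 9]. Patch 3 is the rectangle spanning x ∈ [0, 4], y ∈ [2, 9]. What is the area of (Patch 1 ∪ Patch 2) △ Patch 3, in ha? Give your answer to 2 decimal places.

|Patch 1 ∪ Patch 2| = 41.8556.
|(Patch 1 ∪ Patch 2) ∩ Patch 3| = 3.5556.
|(Patch 1 ∪ Patch 2) △ Patch 3| = 41.8556 + 28 − 7.1111 = 62.74.

62.74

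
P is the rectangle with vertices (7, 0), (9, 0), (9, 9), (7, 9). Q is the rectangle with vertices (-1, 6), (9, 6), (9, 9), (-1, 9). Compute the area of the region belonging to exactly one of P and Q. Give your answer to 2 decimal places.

36.00

|P∩Q|: x∈[7,9], y∈[6,9] → 2·3 = 6.
|P △ Q| = |P| + |Q| − 2·|P∩Q| = 18 + 30 − 12 = 36.00.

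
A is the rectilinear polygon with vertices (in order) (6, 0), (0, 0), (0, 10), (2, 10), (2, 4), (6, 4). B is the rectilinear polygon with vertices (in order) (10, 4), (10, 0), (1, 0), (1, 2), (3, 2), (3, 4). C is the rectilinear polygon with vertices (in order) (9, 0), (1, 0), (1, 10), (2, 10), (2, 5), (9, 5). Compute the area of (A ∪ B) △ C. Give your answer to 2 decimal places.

|A ∪ B| = 52.
|(A ∪ B) ∩ C| = 38.
|(A ∪ B) △ C| = 52 + 45 − 76 = 21.00.

21.00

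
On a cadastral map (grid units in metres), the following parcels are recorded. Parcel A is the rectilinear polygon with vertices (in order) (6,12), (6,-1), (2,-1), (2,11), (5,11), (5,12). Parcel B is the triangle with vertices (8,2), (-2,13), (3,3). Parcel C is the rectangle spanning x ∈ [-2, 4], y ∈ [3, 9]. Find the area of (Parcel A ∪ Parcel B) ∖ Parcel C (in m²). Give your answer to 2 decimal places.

42.07

|Parcel A ∪ Parcel B| = 58.
|(Parcel A ∪ Parcel B) ∩ Parcel C| = 15.9273.
|(Parcel A ∪ Parcel B) ∖ Parcel C| = 58 − 15.9273 = 42.07.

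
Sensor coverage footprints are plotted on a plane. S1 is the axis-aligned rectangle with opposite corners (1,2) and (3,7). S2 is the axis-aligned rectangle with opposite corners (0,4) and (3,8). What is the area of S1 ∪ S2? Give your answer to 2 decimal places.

By inclusion–exclusion:
Individual areas: |S1| = 10, |S2| = 12.
|S1∩S2|: x∈[1,3], y∈[4,7] → 2·3 = 6.
|S1 ∪ S2| = 22 − 6 = 16.00.

16.00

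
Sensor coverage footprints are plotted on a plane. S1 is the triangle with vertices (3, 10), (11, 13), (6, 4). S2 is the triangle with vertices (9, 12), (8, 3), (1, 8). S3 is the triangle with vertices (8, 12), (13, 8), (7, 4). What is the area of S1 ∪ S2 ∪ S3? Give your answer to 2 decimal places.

54.29

By inclusion–exclusion:
Individual areas: |S1| = 28.5, |S2| = 34, |S3| = 22.
|S1∩S2| = 21.5226.
|S1∩S3| = 5.2767.
|S2∩S3| = 7.5198.
|S1∩S2∩S3| = 4.1117.
|S1 ∪ S2 ∪ S3| = 84.5 − 34.3191 + 4.1117 = 54.29.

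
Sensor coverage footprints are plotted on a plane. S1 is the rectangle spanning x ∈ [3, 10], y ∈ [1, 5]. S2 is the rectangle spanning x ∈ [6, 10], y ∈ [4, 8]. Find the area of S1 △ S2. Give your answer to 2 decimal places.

36.00

|S1∩S2|: x∈[6,10], y∈[4,5] → 4·1 = 4.
|S1 △ S2| = |S1| + |S2| − 2·|S1∩S2| = 28 + 16 − 8 = 36.00.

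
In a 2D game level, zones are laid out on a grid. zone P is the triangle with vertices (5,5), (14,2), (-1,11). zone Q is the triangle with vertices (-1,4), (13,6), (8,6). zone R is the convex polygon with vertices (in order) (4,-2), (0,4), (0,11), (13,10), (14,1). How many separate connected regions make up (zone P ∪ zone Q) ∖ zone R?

3

(zone P ∪ zone Q) ∖ zone R splits into 3 disjoint pieces (area 0.0018, area 0.0397, area 0.2).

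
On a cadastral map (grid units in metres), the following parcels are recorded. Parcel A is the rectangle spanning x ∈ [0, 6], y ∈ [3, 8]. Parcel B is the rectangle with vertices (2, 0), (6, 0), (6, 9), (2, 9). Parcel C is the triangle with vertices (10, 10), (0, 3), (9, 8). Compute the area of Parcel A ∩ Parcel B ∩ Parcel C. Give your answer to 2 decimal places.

The intersection is the polygon with vertices (2,4.4), (6,7.2), (6,6.333), (2,4.111).
By the shoelace formula its area is 2.31.

2.31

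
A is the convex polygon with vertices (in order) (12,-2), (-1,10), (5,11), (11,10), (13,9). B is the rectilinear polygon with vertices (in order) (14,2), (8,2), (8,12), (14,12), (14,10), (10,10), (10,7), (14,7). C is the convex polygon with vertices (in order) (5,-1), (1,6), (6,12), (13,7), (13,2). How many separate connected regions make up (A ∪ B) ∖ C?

4

(A ∪ B) ∖ C splits into 4 disjoint pieces (area 10.1683, area 16.9007, area 5, area 5.68).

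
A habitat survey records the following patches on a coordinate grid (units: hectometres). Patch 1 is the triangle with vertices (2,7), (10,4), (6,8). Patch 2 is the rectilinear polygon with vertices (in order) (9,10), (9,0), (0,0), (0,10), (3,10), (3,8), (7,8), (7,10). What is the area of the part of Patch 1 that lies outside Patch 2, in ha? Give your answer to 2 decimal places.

|Patch 1| = 10, |Patch 1∩Patch 2| = 9.6875.
|Patch 1 ∖ Patch 2| = |Patch 1| − |Patch 1∩Patch 2| = 10 − 9.6875 = 0.31.

0.31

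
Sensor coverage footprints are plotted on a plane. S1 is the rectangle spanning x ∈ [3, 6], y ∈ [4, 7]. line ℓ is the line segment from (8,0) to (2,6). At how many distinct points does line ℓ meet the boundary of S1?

The segment meets the boundary at (3,5), (4,4).

2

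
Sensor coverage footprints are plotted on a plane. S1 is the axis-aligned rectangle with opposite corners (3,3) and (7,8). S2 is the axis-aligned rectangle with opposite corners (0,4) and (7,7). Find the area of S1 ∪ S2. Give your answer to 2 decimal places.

By inclusion–exclusion:
Individual areas: |S1| = 20, |S2| = 21.
|S1∩S2|: x∈[3,7], y∈[4,7] → 4·3 = 12.
|S1 ∪ S2| = 41 − 12 = 29.00.

29.00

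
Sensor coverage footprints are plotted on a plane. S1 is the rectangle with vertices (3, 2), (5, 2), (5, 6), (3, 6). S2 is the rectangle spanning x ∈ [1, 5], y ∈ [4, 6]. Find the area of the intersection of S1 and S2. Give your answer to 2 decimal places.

|S1∩S2|: x∈[3,5], y∈[4,6] → 2·2 = 4.

4.00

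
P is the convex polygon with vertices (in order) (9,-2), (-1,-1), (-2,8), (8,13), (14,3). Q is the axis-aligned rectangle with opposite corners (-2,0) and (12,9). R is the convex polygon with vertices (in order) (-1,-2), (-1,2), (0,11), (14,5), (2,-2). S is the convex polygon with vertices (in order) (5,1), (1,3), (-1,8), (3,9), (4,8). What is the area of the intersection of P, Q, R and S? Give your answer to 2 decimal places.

The intersection is the polygon with vertices (-0.314,8.171), (3,9), (4,8), (5,1), (1,3), (-0.478,6.696).
By the shoelace formula its area is 27.51.

27.51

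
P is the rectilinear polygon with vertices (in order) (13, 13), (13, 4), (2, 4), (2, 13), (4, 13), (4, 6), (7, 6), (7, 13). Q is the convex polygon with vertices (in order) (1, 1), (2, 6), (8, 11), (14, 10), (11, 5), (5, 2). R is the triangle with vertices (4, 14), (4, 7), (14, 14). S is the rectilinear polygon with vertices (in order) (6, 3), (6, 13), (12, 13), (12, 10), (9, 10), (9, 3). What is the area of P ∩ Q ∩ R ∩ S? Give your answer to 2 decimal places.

1.96

The intersection is the polygon with vertices (8,11), (9.385,10.769), (7,9.1), (7,10.167).
By the shoelace formula its area is 1.96.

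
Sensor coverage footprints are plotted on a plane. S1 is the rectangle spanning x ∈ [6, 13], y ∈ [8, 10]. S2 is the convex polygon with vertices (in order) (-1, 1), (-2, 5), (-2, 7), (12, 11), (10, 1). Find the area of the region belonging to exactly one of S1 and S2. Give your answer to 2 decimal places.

93.39

|S1| = 14, |S2| = 100, |S1∩S2| = 10.3071.
|S1 △ S2| = |S1| + |S2| − 2·|S1∩S2| = 14 + 100 − 20.6143 = 93.39.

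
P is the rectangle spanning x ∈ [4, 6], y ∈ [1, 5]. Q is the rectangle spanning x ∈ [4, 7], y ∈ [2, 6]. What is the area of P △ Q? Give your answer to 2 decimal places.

|P∩Q|: x∈[4,6], y∈[2,5] → 2·3 = 6.
|P △ Q| = |P| + |Q| − 2·|P∩Q| = 8 + 12 − 12 = 8.00.

8.00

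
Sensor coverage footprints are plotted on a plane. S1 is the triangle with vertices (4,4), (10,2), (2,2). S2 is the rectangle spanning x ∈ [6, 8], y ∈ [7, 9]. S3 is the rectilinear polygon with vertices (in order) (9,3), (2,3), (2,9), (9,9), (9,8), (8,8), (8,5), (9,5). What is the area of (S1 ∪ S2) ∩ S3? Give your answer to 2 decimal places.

6.00

|S1 ∪ S2| = 12.
|(S1 ∪ S2) ∩ S3| = 6.00.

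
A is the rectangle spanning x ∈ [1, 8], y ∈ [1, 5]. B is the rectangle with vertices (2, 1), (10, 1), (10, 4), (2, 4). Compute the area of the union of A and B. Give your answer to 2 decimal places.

By inclusion–exclusion:
Individual areas: |A| = 28, |B| = 24.
|A∩B|: x∈[2,8], y∈[1,4] → 6·3 = 18.
|A ∪ B| = 52 − 18 = 34.00.

34.00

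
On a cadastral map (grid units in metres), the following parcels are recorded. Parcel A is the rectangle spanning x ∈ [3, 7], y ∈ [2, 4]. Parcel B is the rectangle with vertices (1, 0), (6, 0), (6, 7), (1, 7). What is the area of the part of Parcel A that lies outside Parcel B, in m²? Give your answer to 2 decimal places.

2.00

|Parcel A∩Parcel B|: x∈[3,6], y∈[2,4] → 3·2 = 6.
|Parcel A| = 8.
|Parcel A ∖ Parcel B| = |Parcel A| − |Parcel A∩Parcel B| = 8 − 6 = 2.00.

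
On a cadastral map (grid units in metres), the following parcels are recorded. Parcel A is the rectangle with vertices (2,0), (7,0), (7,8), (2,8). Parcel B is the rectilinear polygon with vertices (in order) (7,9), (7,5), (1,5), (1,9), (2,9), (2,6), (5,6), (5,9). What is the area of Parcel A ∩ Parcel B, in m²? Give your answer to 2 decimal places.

9.00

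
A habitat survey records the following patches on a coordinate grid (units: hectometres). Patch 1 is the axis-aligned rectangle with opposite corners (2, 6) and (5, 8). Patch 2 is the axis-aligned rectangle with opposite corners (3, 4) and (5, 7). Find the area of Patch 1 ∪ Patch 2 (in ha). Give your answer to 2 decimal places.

10.00

By inclusion–exclusion:
Individual areas: |Patch 1| = 6, |Patch 2| = 6.
|Patch 1∩Patch 2|: x∈[3,5], y∈[6,7] → 2·1 = 2.
|Patch 1 ∪ Patch 2| = 12 − 2 = 10.00.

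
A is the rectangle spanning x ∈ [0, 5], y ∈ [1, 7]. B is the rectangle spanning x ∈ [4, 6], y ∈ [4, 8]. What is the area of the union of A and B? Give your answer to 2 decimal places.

By inclusion–exclusion:
Individual areas: |A| = 30, |B| = 8.
|A∩B|: x∈[4,5], y∈[4,7] → 1·3 = 3.
|A ∪ B| = 38 − 3 = 35.00.

35.00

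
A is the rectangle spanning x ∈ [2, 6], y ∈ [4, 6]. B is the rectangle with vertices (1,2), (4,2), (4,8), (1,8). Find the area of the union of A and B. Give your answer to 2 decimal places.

22.00

By inclusion–exclusion:
Individual areas: |A| = 8, |B| = 18.
|A∩B|: x∈[2,4], y∈[4,6] → 2·2 = 4.
|A ∪ B| = 26 − 4 = 22.00.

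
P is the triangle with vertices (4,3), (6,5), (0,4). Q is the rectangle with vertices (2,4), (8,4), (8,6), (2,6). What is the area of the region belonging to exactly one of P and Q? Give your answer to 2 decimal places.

12.67

|P| = 5, |Q| = 12, |P∩Q| = 2.1667.
|P △ Q| = |P| + |Q| − 2·|P∩Q| = 5 + 12 − 4.3333 = 12.67.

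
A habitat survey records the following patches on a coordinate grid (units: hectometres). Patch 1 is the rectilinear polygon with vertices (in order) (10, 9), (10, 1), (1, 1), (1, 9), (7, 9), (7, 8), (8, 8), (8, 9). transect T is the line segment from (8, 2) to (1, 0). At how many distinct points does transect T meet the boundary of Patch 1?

1

The segment meets the boundary at (4.5,1).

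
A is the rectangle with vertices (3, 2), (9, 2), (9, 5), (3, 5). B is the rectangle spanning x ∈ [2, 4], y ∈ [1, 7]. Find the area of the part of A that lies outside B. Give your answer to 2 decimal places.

15.00

|A∩B|: x∈[3,4], y∈[2,5] → 1·3 = 3.
|A| = 18.
|A ∖ B| = |A| − |A∩B| = 18 − 3 = 15.00.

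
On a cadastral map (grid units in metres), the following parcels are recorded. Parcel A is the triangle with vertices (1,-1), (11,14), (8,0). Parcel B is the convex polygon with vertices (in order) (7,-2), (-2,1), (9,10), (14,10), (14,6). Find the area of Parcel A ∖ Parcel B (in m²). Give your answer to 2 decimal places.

4.80

|Parcel A| = 47.5, |Parcel A∩Parcel B| = 42.7037.
|Parcel A ∖ Parcel B| = |Parcel A| − |Parcel A∩Parcel B| = 47.5 − 42.7037 = 4.80.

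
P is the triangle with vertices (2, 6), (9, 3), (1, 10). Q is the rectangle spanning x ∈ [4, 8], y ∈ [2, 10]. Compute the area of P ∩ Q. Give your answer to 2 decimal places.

The intersection is the polygon with vertices (4,5.143), (4,7.375), (8,3.875), (8,3.429).
By the shoelace formula its area is 5.36.

5.36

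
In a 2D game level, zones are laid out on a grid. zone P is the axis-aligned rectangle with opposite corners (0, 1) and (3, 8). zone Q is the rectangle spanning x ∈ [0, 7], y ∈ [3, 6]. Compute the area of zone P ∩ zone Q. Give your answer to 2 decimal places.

9.00

|zone P∩zone Q|: x∈[0,3], y∈[3,6] → 3·3 = 9.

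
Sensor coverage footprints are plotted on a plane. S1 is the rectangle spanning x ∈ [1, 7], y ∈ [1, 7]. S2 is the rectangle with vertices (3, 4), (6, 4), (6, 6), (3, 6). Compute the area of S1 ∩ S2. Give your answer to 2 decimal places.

6.00

|S1∩S2|: x∈[3,6], y∈[4,6] → 3·2 = 6.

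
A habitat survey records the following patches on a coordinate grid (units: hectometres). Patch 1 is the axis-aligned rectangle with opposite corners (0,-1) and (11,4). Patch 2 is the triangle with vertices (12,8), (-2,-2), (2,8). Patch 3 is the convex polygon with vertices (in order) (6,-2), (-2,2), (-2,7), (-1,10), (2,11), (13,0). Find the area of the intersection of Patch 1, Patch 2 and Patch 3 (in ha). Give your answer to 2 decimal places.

13.41

The intersection is the polygon with vertices (1.294,0.353), (0,1), (0,3), (0.4,4), (6.4,4).
By the shoelace formula its area is 13.41.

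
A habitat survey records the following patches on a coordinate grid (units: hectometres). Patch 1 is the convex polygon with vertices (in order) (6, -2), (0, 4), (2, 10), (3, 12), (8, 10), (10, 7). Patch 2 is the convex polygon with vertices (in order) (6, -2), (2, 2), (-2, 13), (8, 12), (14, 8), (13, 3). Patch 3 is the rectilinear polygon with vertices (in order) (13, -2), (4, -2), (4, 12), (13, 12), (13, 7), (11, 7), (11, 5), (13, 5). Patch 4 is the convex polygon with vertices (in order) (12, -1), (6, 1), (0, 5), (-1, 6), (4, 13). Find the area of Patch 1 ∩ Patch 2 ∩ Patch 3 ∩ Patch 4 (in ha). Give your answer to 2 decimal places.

The intersection is the polygon with vertices (7.161,0.613), (6,1), (4,2.333), (4,11.6), (5.037,11.185), (8.875,4.469).
By the shoelace formula its area is 33.23.

33.23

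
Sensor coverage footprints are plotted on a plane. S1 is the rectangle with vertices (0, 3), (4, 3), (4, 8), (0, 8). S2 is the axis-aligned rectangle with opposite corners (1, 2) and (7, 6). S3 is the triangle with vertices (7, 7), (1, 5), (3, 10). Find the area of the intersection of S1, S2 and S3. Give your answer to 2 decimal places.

1.30

The intersection is the polygon with vertices (4,6), (1,5), (1.4,6).
By the shoelace formula its area is 1.30.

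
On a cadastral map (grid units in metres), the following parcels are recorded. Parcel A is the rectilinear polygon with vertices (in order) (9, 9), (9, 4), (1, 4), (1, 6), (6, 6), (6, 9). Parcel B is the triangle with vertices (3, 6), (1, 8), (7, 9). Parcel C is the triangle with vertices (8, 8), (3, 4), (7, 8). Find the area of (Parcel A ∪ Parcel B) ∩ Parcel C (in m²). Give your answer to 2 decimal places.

|Parcel A ∪ Parcel B| = 31.7083.
|(Parcel A ∪ Parcel B) ∩ Parcel C| = 1.60.

1.60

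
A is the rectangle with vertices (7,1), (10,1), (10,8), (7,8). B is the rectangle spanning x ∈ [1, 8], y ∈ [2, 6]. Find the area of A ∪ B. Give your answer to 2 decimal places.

By inclusion–exclusion:
Individual areas: |A| = 21, |B| = 28.
|A∩B|: x∈[7,8], y∈[2,6] → 1·4 = 4.
|A ∪ B| = 49 − 4 = 45.00.

45.00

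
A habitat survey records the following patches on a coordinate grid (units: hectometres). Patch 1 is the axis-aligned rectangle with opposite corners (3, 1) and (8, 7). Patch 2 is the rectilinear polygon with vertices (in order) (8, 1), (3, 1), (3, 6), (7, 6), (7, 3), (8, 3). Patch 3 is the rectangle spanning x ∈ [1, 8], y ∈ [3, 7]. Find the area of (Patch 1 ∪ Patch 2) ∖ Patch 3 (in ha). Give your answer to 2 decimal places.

10.00

|Patch 1 ∪ Patch 2| = 30.
|(Patch 1 ∪ Patch 2) ∩ Patch 3| = 20.
|(Patch 1 ∪ Patch 2) ∖ Patch 3| = 30 − 20 = 10.00.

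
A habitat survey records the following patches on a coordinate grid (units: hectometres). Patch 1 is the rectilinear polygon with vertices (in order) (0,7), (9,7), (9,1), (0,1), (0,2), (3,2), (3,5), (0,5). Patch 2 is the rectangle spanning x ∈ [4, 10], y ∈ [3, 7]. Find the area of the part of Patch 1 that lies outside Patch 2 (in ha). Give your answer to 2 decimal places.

|Patch 1| = 45, |Patch 1∩Patch 2| = 20.
|Patch 1 ∖ Patch 2| = |Patch 1| − |Patch 1∩Patch 2| = 45 − 20 = 25.00.

25.00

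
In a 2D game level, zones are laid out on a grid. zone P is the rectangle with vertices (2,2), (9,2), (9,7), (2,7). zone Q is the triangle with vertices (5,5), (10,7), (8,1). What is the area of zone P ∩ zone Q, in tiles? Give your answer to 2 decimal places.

The intersection is the polygon with vertices (9,4), (8.333,2), (7.25,2), (5,5), (9,6.6).
By the shoelace formula its area is 11.16.

11.16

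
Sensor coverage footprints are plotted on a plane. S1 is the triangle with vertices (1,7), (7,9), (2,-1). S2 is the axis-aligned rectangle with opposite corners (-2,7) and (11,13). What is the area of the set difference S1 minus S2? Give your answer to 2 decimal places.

|S1| = 25, |S1∩S2| = 5.
|S1 ∖ S2| = |S1| − |S1∩S2| = 25 − 5 = 20.00.

20.00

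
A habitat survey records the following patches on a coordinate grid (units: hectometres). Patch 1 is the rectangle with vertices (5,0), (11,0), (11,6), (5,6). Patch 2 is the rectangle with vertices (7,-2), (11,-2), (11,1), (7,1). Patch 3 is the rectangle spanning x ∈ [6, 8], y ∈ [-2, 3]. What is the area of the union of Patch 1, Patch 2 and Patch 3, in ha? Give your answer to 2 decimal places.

By inclusion–exclusion:
Individual areas: |Patch 1| = 36, |Patch 2| = 12, |Patch 3| = 10.
|Patch 1∩Patch 2|: x∈[7,11], y∈[0,1] → 4·1 = 4.
|Patch 1∩Patch 3|: x∈[6,8], y∈[0,3] → 2·3 = 6.
|Patch 2∩Patch 3|: x∈[7,8], y∈[-2,1] → 1·3 = 3.
|Patch 1∩Patch 2∩Patch 3| = 1.
|Patch 1 ∪ Patch 2 ∪ Patch 3| = 58 − 13 + 1 = 46.00.

46.00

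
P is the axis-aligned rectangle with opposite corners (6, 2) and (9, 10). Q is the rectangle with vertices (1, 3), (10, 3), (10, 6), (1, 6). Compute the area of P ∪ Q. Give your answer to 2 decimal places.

By inclusion–exclusion:
Individual areas: |P| = 24, |Q| = 27.
|P∩Q|: x∈[6,9], y∈[3,6] → 3·3 = 9.
|P ∪ Q| = 51 − 9 = 42.00.

42.00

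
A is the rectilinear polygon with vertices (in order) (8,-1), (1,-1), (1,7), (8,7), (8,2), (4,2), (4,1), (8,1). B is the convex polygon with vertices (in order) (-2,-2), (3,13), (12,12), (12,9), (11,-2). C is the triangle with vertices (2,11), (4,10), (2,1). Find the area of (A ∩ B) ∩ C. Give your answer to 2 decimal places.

The region (A ∩ B) ∩ C is the polygon with vertices (3.333,7), (2,1), (2,7).
By the shoelace formula its area is 4.00.

4.00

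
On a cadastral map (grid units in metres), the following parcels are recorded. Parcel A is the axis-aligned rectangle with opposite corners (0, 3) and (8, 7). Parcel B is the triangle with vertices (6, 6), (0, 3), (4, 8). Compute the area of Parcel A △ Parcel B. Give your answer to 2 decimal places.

|Parcel A| = 32, |Parcel B| = 9, |Parcel A∩Parcel B| = 8.1.
|Parcel A △ Parcel B| = |Parcel A| + |Parcel B| − 2·|Parcel A∩Parcel B| = 32 + 9 − 16.2 = 24.80.

24.80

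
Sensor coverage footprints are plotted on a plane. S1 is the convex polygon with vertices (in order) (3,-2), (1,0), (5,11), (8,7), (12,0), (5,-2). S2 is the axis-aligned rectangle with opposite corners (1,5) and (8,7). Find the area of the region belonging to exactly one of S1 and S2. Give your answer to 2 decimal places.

70.73

|S1| = 76, |S2| = 14, |S1∩S2| = 9.6364.
|S1 △ S2| = |S1| + |S2| − 2·|S1∩S2| = 76 + 14 − 19.2727 = 70.73.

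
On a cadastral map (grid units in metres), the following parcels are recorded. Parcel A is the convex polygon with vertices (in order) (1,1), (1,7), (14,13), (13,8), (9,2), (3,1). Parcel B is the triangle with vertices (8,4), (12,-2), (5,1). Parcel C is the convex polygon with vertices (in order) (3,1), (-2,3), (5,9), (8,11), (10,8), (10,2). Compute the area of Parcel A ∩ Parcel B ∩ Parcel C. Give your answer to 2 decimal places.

The intersection is the polygon with vertices (5.4,1.4), (8,4), (9.167,2.25), (9,2).
By the shoelace formula its area is 4.19.

4.19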